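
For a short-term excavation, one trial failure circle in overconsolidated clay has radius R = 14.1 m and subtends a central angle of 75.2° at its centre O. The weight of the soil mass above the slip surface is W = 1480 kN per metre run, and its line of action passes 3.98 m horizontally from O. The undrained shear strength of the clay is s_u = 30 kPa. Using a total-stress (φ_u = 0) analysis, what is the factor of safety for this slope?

Taking moments about the centre O, the resisting moment is provided by the undrained shear strength acting along the arc:
Arc length L_a = R·θ = 14.1·(75.2°·π/180) = 14.1·1.3125 = 18.51 m
M_R = s_u·L_a·R = 30·18.51·14.1 = 7828.1 kN·m/m
M_D = W·d = 1480·3.98 = 5890.4 kN·m/m
FS = M_R / M_D = 7828.1 / 5890.4 = 1.329

FS = 1.33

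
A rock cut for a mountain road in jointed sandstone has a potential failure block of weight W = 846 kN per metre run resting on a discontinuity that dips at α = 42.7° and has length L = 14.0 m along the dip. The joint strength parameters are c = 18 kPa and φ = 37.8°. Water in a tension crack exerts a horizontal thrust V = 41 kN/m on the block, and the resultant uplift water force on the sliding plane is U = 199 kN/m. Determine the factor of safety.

Resolving the block weight along and normal to the plane and applying the Mohr–Coulomb strength on the joint:
N' = W cosα − U − V sinα = 846·cos42.7° − 199 − 41·sin42.7° = 394.9 kN/m
Driving force T = W sinα + V cosα = 846·sin42.7° + 41·cos42.7° = 603.9 kN/m
Resisting force R = c·L + N'·tanφ = 18·14.0 + 394.9·tan37.8° = 252.0 + 306.3 = 558.3 kN/m
FS = R / T = 558.3 / 603.9 = 0.925

FS = 0.92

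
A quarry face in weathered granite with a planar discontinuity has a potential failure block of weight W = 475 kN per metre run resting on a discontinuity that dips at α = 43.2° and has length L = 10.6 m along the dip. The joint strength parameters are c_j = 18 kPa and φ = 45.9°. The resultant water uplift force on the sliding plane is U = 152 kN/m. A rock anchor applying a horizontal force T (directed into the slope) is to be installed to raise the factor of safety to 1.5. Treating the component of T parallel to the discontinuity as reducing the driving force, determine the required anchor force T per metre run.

T = 54 kN/m

Resolving forces along and normal to the sliding plane, with the horizontal anchor force T adding T·sinα to the effective normal force and T·cosα acting up the plane against the driving force:
FS = [c_jL + (W cosα − U + T sinα) tanφ] / [W sinα − T cosα]
Without the anchor: N' = 194.3 kN/m, driving T_d = 325.2 kN/m, resisting R = 18·10.6 + 194.3·tan45.9° = 391.3 kN/m, FS = 1.20.
Setting FS = 1.5 and solving for T:
1.5·(325.2 − T cos43.2°) = 391.3 + T sin43.2°·tan45.9°
T·(sin43.2°·tan45.9° + 1.5·cos43.2°) = 1.5·325.2 − 391.3
T·(0.6845·1.0319 + 1.5·0.7290) = 487.7 − 391.3 = 96.5
T·1.7999 = 96.5
T = 53.6 kN/m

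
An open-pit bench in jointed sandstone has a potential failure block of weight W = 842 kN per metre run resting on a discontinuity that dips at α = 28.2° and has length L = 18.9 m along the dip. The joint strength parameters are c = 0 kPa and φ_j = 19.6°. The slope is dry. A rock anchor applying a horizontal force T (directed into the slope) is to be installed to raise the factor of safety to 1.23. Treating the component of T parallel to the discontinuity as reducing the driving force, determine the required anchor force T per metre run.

T = 180 kN/m

Resolving forces along and normal to the sliding plane, with the horizontal anchor force T adding T·sinα to the effective normal force and T·cosα acting up the plane against the driving force:
FS = [cL + (W cosα + T sinα) tanφ_j] / [W sinα − T cosα]
Without the anchor: N' = 742.1 kN/m, driving T_d = 397.9 kN/m, resisting R = 0·18.9 + 742.1·tan19.6° = 264.2 kN/m, FS = 0.66.
Setting FS = 1.23 and solving for T:
1.23·(397.9 − T cos28.2°) = 264.2 + T sin28.2°·tan19.6°
T·(sin28.2°·tan19.6° + 1.23·cos28.2°) = 1.23·397.9 − 264.2
T·(0.4726·0.3561 + 1.23·0.8813) = 489.4 − 264.2 = 225.2
T·1.2523 = 225.2
T = 179.8 kN/m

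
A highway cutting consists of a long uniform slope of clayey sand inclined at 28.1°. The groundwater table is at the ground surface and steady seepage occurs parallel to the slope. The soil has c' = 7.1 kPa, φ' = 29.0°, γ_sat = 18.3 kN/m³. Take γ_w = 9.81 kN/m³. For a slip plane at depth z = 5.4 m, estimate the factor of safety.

FS = 0.65

With seepage parallel to the slope and the water table at the surface, the effective normal stress on the slip plane uses the buoyant unit weight γ' = γ_sat − γ_w while the driving shear stress uses γ_sat:
FS = [c' + γ' z cos²β tanφ'] / [γ_sat z sinβ cosβ]
γ' = 18.3 − 9.81 = 8.49 kN/m³
Numerator = 7.1 + 8.49·5.4·cos²28.1°·tan29.0° = 7.1 + 8.49·5.4·0.7781·0.5543 = 26.875 kPa
Denominator = 18.3·5.4·sin28.1°·cos28.1° = 18.3·5.4·0.4710·0.8821 = 41.059 kPa
FS = 26.875 / 41.059 = 0.655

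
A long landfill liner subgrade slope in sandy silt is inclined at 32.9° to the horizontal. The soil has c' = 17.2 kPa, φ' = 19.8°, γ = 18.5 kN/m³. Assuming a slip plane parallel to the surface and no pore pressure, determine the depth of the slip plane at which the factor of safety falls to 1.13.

z = 3.55 m

Setting FS = 1.13 in FS = [c' + γz cos²β tanφ'] / [γz sinβ cosβ] and solving for z:
z = c' / [γ cosβ (FS·sinβ − cosβ·tanφ')]
  = 17.2 / [18.5·cos32.9°·(1.13·sin32.9° − cos32.9°·tan19.8°)]
  = 17.2 / [18.5·0.8396·(1.13·0.5432 − 0.8396·0.3600)]
  = 17.2 / 4.8386 = 3.555 m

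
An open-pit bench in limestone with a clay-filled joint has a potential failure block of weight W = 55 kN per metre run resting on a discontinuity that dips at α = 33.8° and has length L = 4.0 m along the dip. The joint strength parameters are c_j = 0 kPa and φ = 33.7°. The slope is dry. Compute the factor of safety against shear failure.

FS = 1.00

Resolving the block weight along and normal to the plane and applying the Mohr–Coulomb strength on the joint:
N' = W cosα = 55·cos33.8° = 45.7 kN/m
Driving force T = W sinα = 55·sin33.8° = 30.6 kN/m
Resisting force R = c_j·L + N'·tanφ = 0·4.0 + 45.7·tan33.7° = 0.0 + 30.5 = 30.5 kN/m
FS = R / T = 30.5 / 30.6 = 0.996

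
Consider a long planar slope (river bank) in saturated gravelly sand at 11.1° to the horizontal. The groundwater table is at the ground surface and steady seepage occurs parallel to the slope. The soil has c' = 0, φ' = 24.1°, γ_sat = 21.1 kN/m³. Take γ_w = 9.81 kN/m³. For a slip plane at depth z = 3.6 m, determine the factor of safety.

With seepage parallel to the slope and the water table at the surface, the effective normal stress on the slip plane uses the buoyant unit weight γ' = γ_sat − γ_w while the driving shear stress uses γ_sat:
FS = [c' + γ' z cos²β tanφ'] / [γ_sat z sinβ cosβ]
(For c' = 0 this reduces to FS = (γ'/γ_sat)·tanφ'/tanβ.)
γ' = 21.1 − 9.81 = 11.29 kN/m³
Numerator = 0.0 + 11.29·3.6·cos²11.1°·tan24.1° = 0.0 + 11.29·3.6·0.9629·0.4473 = 17.507 kPa
Denominator = 21.1·3.6·sin11.1°·cos11.1° = 21.1·3.6·0.1925·0.9813 = 14.350 kPa
FS = 17.507 / 14.350 = 1.220

FS = 1.22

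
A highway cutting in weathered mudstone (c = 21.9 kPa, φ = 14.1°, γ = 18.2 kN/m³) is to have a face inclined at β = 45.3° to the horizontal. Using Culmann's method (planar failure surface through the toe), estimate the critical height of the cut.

H_c = 22.94 m

Culmann's analysis gives the critical failure plane at α_cr = (β + φ)/2 = (45.3 + 14.1)/2 = 29.7°, and the critical height
H_c = (4c/γ) · sinβ cosφ / [1 − cos(β − φ)]
    = (4·21.9/18.2) · sin45.3°·cos14.1° / [1 − cos(31.2°)]
    = 4.813 · 0.7108·0.9699 / [1 − 0.8554]
    = 4.813 · 0.6894 / 0.1446
    = 22.94 m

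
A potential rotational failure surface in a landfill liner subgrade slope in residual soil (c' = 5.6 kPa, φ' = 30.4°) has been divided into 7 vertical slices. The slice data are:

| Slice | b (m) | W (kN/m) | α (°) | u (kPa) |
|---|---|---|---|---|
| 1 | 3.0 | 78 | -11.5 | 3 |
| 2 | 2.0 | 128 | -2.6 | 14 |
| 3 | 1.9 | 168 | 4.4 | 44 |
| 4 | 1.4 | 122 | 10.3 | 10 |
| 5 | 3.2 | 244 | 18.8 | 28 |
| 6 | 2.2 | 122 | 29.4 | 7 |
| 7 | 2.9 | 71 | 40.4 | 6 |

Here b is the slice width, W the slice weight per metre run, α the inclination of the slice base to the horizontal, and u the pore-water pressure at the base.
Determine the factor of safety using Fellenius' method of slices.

FS = 2.33

Ordinary method of slices: FS = Σ[c'·Δl_i + (W_i cosα_i − u_i·Δl_i)·tanφ'] / Σ W_i sinα_i, with Δl_i = b_i / cosα_i.
Slice 1: Δl = 3.0/cos(-11.5°) = 3.061 m; N'_1 = 78·cos(-11.5°) − 3·3.061 = 67.2; c'Δl = 17.14; W sinα = -15.6
Slice 2: Δl = 2.0/cos(-2.6°) = 2.002 m; N'_2 = 128·cos(-2.6°) − 14·2.002 = 99.8; c'Δl = 11.21; W sinα = -5.8
Slice 3: Δl = 1.9/cos4.4° = 1.906 m; N'_3 = 168·cos4.4° − 44·1.906 = 83.7; c'Δl = 10.67; W sinα = 12.9
Slice 4: Δl = 1.4/cos10.3° = 1.423 m; N'_4 = 122·cos10.3° − 10·1.423 = 105.8; c'Δl = 7.97; W sinα = 21.8
Slice 5: Δl = 3.2/cos18.8° = 3.380 m; N'_5 = 244·cos18.8° − 28·3.380 = 136.3; c'Δl = 18.93; W sinα = 78.6
Slice 6: Δl = 2.2/cos29.4° = 2.525 m; N'_6 = 122·cos29.4° − 7·2.525 = 88.6; c'Δl = 14.14; W sinα = 59.9
Slice 7: Δl = 2.9/cos40.4° = 3.808 m; N'_7 = 71·cos40.4° − 6·3.808 = 31.2; c'Δl = 21.33; W sinα = 46.0
Σc'Δl = 101.4 kN/m; ΣN' = 612.7 kN/m; ΣW sinα = 197.9 kN/m
Resisting = 101.4 + 612.7·tan30.4° = 101.4 + 359.5 = 460.9 kN/m
FS = 460.9 / 197.9 = 2.329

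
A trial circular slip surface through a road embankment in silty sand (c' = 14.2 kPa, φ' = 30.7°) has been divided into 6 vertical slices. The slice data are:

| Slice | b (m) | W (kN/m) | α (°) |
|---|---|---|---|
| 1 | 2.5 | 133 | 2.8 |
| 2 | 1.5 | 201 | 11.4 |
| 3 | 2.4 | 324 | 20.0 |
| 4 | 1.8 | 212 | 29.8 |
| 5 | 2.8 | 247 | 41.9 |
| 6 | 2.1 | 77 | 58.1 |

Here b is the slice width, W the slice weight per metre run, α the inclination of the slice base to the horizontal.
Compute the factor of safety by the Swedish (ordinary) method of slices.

FS = 1.73

Ordinary method of slices: FS = Σ[c'·Δl_i + (W_i cosα_i)·tanφ'] / Σ W_i sinα_i, with Δl_i = b_i / cosα_i.
Slice 1: Δl = 2.5/cos2.8° = 2.503 m; N'_1 = 133·cos2.8° = 132.8; c'Δl = 35.54; W sinα = 6.5
Slice 2: Δl = 1.5/cos11.4° = 1.530 m; N'_2 = 201·cos11.4° = 197.0; c'Δl = 21.73; W sinα = 39.7
Slice 3: Δl = 2.4/cos20.0° = 2.554 m; N'_3 = 324·cos20.0° = 304.5; c'Δl = 36.27; W sinα = 110.8
Slice 4: Δl = 1.8/cos29.8° = 2.074 m; N'_4 = 212·cos29.8° = 184.0; c'Δl = 29.45; W sinα = 105.4
Slice 5: Δl = 2.8/cos41.9° = 3.762 m; N'_5 = 247·cos41.9° = 183.8; c'Δl = 53.42; W sinα = 165.0
Slice 6: Δl = 2.1/cos58.1° = 3.974 m; N'_6 = 77·cos58.1° = 40.7; c'Δl = 56.43; W sinα = 65.4
Σc'Δl = 232.8 kN/m; ΣN' = 1042.8 kN/m; ΣW sinα = 492.7 kN/m
Resisting = 232.8 + 1042.8·tan30.7° = 232.8 + 619.2 = 852.0 kN/m
FS = 852.0 / 492.7 = 1.729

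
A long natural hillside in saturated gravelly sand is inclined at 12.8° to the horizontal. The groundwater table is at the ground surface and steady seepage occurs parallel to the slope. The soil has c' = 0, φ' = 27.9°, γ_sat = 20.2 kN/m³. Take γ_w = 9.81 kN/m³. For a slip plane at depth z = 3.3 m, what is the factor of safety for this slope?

FS = 1.20

With seepage parallel to the slope and the water table at the surface, the effective normal stress on the slip plane uses the buoyant unit weight γ' = γ_sat − γ_w while the driving shear stress uses γ_sat:
FS = [c' + γ' z cos²β tanφ'] / [γ_sat z sinβ cosβ]
(For c' = 0 this reduces to FS = (γ'/γ_sat)·tanφ'/tanβ.)
γ' = 20.2 − 9.81 = 10.39 kN/m³
Numerator = 0.0 + 10.39·3.3·cos²12.8°·tan27.9° = 0.0 + 10.39·3.3·0.9509·0.5295 = 17.263 kPa
Denominator = 20.2·3.3·sin12.8°·cos12.8° = 20.2·3.3·0.2215·0.9751 = 14.401 kPa
FS = 17.263 / 14.401 = 1.199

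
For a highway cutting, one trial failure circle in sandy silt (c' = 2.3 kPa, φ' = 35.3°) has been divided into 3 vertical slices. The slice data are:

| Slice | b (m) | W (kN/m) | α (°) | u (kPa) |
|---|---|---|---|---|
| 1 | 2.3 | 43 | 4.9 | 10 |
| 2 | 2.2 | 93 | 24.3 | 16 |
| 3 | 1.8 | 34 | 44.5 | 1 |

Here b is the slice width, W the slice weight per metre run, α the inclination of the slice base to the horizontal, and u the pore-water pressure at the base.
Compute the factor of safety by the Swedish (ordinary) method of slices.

FS = 1.20

Ordinary method of slices: FS = Σ[c'·Δl_i + (W_i cosα_i − u_i·Δl_i)·tanφ'] / Σ W_i sinα_i, with Δl_i = b_i / cosα_i.
Slice 1: Δl = 2.3/cos4.9° = 2.308 m; N'_1 = 43·cos4.9° − 10·2.308 = 19.8; c'Δl = 5.31; W sinα = 3.7
Slice 2: Δl = 2.2/cos24.3° = 2.414 m; N'_2 = 93·cos24.3° − 16·2.414 = 46.1; c'Δl = 5.55; W sinα = 38.3
Slice 3: Δl = 1.8/cos44.5° = 2.524 m; N'_3 = 34·cos44.5° − 1·2.524 = 21.7; c'Δl = 5.80; W sinα = 23.8
Σc'Δl = 16.7 kN/m; ΣN' = 87.6 kN/m; ΣW sinα = 65.8 kN/m
Resisting = 16.7 + 87.6·tan35.3° = 16.7 + 62.0 = 78.7 kN/m
FS = 78.7 / 65.8 = 1.197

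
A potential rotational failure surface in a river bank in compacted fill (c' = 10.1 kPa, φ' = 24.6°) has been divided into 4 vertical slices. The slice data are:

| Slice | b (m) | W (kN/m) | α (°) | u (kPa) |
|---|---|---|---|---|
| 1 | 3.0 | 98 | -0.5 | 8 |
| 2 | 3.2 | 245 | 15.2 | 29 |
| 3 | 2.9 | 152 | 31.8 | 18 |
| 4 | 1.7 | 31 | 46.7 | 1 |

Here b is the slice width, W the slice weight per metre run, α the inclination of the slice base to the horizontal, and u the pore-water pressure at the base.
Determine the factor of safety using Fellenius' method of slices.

Ordinary method of slices: FS = Σ[c'·Δl_i + (W_i cosα_i − u_i·Δl_i)·tanφ'] / Σ W_i sinα_i, with Δl_i = b_i / cosα_i.
Slice 1: Δl = 3.0/cos(-0.5°) = 3.000 m; N'_1 = 98·cos(-0.5°) − 8·3.000 = 74.0; c'Δl = 30.30; W sinα = -0.9
Slice 2: Δl = 3.2/cos15.2° = 3.316 m; N'_2 = 245·cos15.2° − 29·3.316 = 140.3; c'Δl = 33.49; W sinα = 64.2
Slice 3: Δl = 2.9/cos31.8° = 3.412 m; N'_3 = 152·cos31.8° − 18·3.412 = 67.8; c'Δl = 34.46; W sinα = 80.1
Slice 4: Δl = 1.7/cos46.7° = 2.479 m; N'_4 = 31·cos46.7° − 1·2.479 = 18.8; c'Δl = 25.04; W sinα = 22.6
Σc'Δl = 123.3 kN/m; ΣN' = 300.8 kN/m; ΣW sinα = 166.0 kN/m
Resisting = 123.3 + 300.8·tan24.6° = 123.3 + 137.7 = 261.0 kN/m
FS = 261.0 / 166.0 = 1.572

FS = 1.57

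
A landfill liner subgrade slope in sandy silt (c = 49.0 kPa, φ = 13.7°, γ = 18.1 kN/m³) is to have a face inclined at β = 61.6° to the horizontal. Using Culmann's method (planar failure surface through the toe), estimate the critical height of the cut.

Culmann's analysis gives the critical failure plane at α_cr = (β + φ)/2 = (61.6 + 13.7)/2 = 37.6°, and the critical height
H_c = (4c/γ) · sinβ cosφ / [1 − cos(β − φ)]
    = (4·49.0/18.1) · sin61.6°·cos13.7° / [1 − cos(47.9°)]
    = 10.829 · 0.8796·0.9715 / [1 − 0.6704]
    = 10.829 · 0.8546 / 0.3296
    = 28.08 m

H_c = 28.08 m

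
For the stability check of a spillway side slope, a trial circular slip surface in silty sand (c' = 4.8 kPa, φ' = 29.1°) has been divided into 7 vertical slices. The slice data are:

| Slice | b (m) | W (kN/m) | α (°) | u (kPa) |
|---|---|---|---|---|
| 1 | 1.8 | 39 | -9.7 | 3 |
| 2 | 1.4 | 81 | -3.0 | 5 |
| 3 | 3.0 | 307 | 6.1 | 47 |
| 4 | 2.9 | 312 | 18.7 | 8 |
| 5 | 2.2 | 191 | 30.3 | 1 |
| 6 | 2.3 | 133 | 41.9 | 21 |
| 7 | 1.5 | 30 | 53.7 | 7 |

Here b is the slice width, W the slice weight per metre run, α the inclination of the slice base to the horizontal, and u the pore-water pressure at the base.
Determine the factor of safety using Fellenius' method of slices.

FS = 1.49

Ordinary method of slices: FS = Σ[c'·Δl_i + (W_i cosα_i − u_i·Δl_i)·tanφ'] / Σ W_i sinα_i, with Δl_i = b_i / cosα_i.
Slice 1: Δl = 1.8/cos(-9.7°) = 1.826 m; N'_1 = 39·cos(-9.7°) − 3·1.826 = 33.0; c'Δl = 8.77; W sinα = -6.6
Slice 2: Δl = 1.4/cos(-3.0°) = 1.402 m; N'_2 = 81·cos(-3.0°) − 5·1.402 = 73.9; c'Δl = 6.73; W sinα = -4.2
Slice 3: Δl = 3.0/cos6.1° = 3.017 m; N'_3 = 307·cos6.1° − 47·3.017 = 163.5; c'Δl = 14.48; W sinα = 32.6
Slice 4: Δl = 2.9/cos18.7° = 3.062 m; N'_4 = 312·cos18.7° − 8·3.062 = 271.0; c'Δl = 14.70; W sinα = 100.0
Slice 5: Δl = 2.2/cos30.3° = 2.548 m; N'_5 = 191·cos30.3° − 1·2.548 = 162.4; c'Δl = 12.23; W sinα = 96.4
Slice 6: Δl = 2.3/cos41.9° = 3.090 m; N'_6 = 133·cos41.9° − 21·3.090 = 34.1; c'Δl = 14.83; W sinα = 88.8
Slice 7: Δl = 1.5/cos53.7° = 2.534 m; N'_7 = 30·cos53.7° − 7·2.534 = 0.0; c'Δl = 12.16; W sinα = 24.2
Σc'Δl = 83.9 kN/m; ΣN' = 737.8 kN/m; ΣW sinα = 331.2 kN/m
Resisting = 83.9 + 737.8·tan29.1° = 83.9 + 410.7 = 494.6 kN/m
FS = 494.6 / 331.2 = 1.493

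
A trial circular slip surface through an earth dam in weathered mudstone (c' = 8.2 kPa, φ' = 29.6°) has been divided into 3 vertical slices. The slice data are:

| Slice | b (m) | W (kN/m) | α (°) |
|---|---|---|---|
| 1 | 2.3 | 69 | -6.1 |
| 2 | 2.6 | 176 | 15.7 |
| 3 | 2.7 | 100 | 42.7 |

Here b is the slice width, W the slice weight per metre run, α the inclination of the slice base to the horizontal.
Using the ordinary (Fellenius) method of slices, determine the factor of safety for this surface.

Ordinary method of slices: FS = Σ[c'·Δl_i + (W_i cosα_i)·tanφ'] / Σ W_i sinα_i, with Δl_i = b_i / cosα_i.
Slice 1: Δl = 2.3/cos(-6.1°) = 2.313 m; N'_1 = 69·cos(-6.1°) = 68.6; c'Δl = 18.97; W sinα = -7.3
Slice 2: Δl = 2.6/cos15.7° = 2.701 m; N'_2 = 176·cos15.7° = 169.4; c'Δl = 22.15; W sinα = 47.6
Slice 3: Δl = 2.7/cos42.7° = 3.674 m; N'_3 = 100·cos42.7° = 73.5; c'Δl = 30.13; W sinα = 67.8
Σc'Δl = 71.2 kN/m; ΣN' = 311.5 kN/m; ΣW sinα = 108.1 kN/m
Resisting = 71.2 + 311.5·tan29.6° = 71.2 + 177.0 = 248.2 kN/m
FS = 248.2 / 108.1 = 2.296

FS = 2.30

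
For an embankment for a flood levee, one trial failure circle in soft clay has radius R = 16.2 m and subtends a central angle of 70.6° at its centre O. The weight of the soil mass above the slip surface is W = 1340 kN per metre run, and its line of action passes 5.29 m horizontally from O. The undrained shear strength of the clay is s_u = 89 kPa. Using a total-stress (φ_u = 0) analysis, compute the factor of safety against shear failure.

Taking moments about the centre O, the resisting moment is provided by the undrained shear strength acting along the arc:
Arc length L_a = R·θ = 16.2·(70.6°·π/180) = 16.2·1.2322 = 19.96 m
M_R = s_u·L_a·R = 89·19.96·16.2 = 28780.7 kN·m/m
M_D = W·d = 1340·5.29 = 7088.6 kN·m/m
FS = M_R / M_D = 28780.7 / 7088.6 = 4.060

FS = 4.06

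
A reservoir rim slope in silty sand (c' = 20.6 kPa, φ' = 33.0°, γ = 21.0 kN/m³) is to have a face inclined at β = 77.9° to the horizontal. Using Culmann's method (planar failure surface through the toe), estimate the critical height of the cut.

Culmann's analysis gives the critical failure plane at α_cr = (β + φ')/2 = (77.9 + 33.0)/2 = 55.5°, and the critical height
H_c = (4c'/γ) · sinβ cosφ' / [1 − cos(β − φ')]
    = (4·20.6/21.0) · sin77.9°·cos33.0° / [1 − cos(44.9°)]
    = 3.924 · 0.9778·0.8387 / [1 − 0.7083]
    = 3.924 · 0.8200 / 0.2917
    = 11.03 m

H_c = 11.03 m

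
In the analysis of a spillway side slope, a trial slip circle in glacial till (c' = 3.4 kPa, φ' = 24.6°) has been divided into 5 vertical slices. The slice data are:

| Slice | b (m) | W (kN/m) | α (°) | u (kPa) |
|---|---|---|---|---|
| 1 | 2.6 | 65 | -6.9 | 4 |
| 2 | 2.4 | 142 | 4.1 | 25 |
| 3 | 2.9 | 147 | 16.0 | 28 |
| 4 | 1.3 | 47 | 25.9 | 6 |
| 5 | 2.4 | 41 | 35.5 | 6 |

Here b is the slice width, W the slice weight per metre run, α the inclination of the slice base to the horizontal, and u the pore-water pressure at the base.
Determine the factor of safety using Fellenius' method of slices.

FS = 1.75

Ordinary method of slices: FS = Σ[c'·Δl_i + (W_i cosα_i − u_i·Δl_i)·tanφ'] / Σ W_i sinα_i, with Δl_i = b_i / cosα_i.
Slice 1: Δl = 2.6/cos(-6.9°) = 2.619 m; N'_1 = 65·cos(-6.9°) − 4·2.619 = 54.1; c'Δl = 8.90; W sinα = -7.8
Slice 2: Δl = 2.4/cos4.1° = 2.406 m; N'_2 = 142·cos4.1° − 25·2.406 = 81.5; c'Δl = 8.18; W sinα = 10.2
Slice 3: Δl = 2.9/cos16.0° = 3.017 m; N'_3 = 147·cos16.0° − 28·3.017 = 56.8; c'Δl = 10.26; W sinα = 40.5
Slice 4: Δl = 1.3/cos25.9° = 1.445 m; N'_4 = 47·cos25.9° − 6·1.445 = 33.6; c'Δl = 4.91; W sinα = 20.5
Slice 5: Δl = 2.4/cos35.5° = 2.948 m; N'_5 = 41·cos35.5° − 6·2.948 = 15.7; c'Δl = 10.02; W sinα = 23.8
Σc'Δl = 42.3 kN/m; ΣN' = 241.7 kN/m; ΣW sinα = 87.2 kN/m
Resisting = 42.3 + 241.7·tan24.6° = 42.3 + 110.6 = 152.9 kN/m
FS = 152.9 / 87.2 = 1.754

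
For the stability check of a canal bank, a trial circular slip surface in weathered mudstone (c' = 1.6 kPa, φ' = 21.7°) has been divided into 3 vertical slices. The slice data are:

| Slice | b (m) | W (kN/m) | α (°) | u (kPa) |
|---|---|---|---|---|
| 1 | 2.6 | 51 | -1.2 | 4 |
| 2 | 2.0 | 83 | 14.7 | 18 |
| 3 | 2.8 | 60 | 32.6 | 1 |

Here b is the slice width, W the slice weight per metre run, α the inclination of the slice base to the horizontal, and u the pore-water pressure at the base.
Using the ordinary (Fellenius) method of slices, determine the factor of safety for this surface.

Ordinary method of slices: FS = Σ[c'·Δl_i + (W_i cosα_i − u_i·Δl_i)·tanφ'] / Σ W_i sinα_i, with Δl_i = b_i / cosα_i.
Slice 1: Δl = 2.6/cos(-1.2°) = 2.601 m; N'_1 = 51·cos(-1.2°) − 4·2.601 = 40.6; c'Δl = 4.16; W sinα = -1.1
Slice 2: Δl = 2.0/cos14.7° = 2.068 m; N'_2 = 83·cos14.7° − 18·2.068 = 43.1; c'Δl = 3.31; W sinα = 21.1
Slice 3: Δl = 2.8/cos32.6° = 3.324 m; N'_3 = 60·cos32.6° − 1·3.324 = 47.2; c'Δl = 5.32; W sinα = 32.3
Σc'Δl = 12.8 kN/m; ΣN' = 130.9 kN/m; ΣW sinα = 52.3 kN/m
Resisting = 12.8 + 130.9·tan21.7° = 12.8 + 52.1 = 64.9 kN/m
FS = 64.9 / 52.3 = 1.240

FS = 1.24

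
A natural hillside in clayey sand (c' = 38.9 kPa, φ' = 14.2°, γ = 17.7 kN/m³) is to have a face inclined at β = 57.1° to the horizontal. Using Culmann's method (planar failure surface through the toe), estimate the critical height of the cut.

H_c = 26.75 m

Culmann's analysis gives the critical failure plane at α_cr = (β + φ')/2 = (57.1 + 14.2)/2 = 35.6°, and the critical height
H_c = (4c'/γ) · sinβ cosφ' / [1 − cos(β − φ')]
    = (4·38.9/17.7) · sin57.1°·cos14.2° / [1 − cos(42.9°)]
    = 8.791 · 0.8396·0.9694 / [1 − 0.7325]
    = 8.791 · 0.8140 / 0.2675
    = 26.75 m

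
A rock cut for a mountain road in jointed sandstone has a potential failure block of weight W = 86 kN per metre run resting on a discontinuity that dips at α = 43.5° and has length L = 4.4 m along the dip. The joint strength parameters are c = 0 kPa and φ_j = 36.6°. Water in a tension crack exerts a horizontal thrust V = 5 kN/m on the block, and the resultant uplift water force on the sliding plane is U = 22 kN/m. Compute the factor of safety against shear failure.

FS = 0.44

Resolving the block weight along and normal to the plane and applying the Mohr–Coulomb strength on the joint:
N' = W cosα − U − V sinα = 86·cos43.5° − 22 − 5·sin43.5° = 36.9 kN/m
Driving force T = W sinα + V cosα = 86·sin43.5° + 5·cos43.5° = 62.8 kN/m
Resisting force R = c·L + N'·tanφ_j = 0·4.4 + 36.9·tan36.6° = 0.0 + 27.4 = 27.4 kN/m
FS = R / T = 27.4 / 62.8 = 0.437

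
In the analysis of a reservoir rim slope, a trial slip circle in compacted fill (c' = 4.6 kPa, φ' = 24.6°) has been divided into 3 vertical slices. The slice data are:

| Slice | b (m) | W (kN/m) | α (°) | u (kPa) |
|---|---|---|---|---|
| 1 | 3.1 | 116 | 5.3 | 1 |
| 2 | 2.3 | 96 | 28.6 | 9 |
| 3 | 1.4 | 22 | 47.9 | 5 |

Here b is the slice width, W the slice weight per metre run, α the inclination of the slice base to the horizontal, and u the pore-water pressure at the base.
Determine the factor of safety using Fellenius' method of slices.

Ordinary method of slices: FS = Σ[c'·Δl_i + (W_i cosα_i − u_i·Δl_i)·tanφ'] / Σ W_i sinα_i, with Δl_i = b_i / cosα_i.
Slice 1: Δl = 3.1/cos5.3° = 3.113 m; N'_1 = 116·cos5.3° − 1·3.113 = 112.4; c'Δl = 14.32; W sinα = 10.7
Slice 2: Δl = 2.3/cos28.6° = 2.620 m; N'_2 = 96·cos28.6° − 9·2.620 = 60.7; c'Δl = 12.05; W sinα = 46.0
Slice 3: Δl = 1.4/cos47.9° = 2.088 m; N'_3 = 22·cos47.9° − 5·2.088 = 4.3; c'Δl = 9.61; W sinα = 16.3
Σc'Δl = 36.0 kN/m; ΣN' = 177.4 kN/m; ΣW sinα = 73.0 kN/m
Resisting = 36.0 + 177.4·tan24.6° = 36.0 + 81.2 = 117.2 kN/m
FS = 117.2 / 73.0 = 1.606

FS = 1.61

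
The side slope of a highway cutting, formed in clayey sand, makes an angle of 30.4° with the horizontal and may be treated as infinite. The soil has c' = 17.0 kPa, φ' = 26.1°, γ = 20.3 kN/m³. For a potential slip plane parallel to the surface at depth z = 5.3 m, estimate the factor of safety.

For an infinite slope with a slip plane parallel to the surface (no pore pressure): FS = [c' + γz cos²β tanφ'] / [γz sinβ cosβ].
γz = 20.3·5.3 = 107.59 kN/m²
Numerator = 17.0 + 107.59·cos²30.4°·tan26.1° = 17.0 + 107.59·0.7439·0.4899 = 56.211 kPa
Denominator = 107.59·sin30.4°·cos30.4° = 107.59·0.5060·0.8625 = 46.959 kPa
FS = 56.211 / 46.959 = 1.197

FS = 1.20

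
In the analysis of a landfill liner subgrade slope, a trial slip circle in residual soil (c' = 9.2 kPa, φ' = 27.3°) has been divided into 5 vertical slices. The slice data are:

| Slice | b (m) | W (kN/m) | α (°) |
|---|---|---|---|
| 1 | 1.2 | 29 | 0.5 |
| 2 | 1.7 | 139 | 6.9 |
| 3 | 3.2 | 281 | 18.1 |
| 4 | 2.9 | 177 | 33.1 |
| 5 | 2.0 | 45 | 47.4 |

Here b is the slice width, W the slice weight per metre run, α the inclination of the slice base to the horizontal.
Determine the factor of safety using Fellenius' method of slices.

FS = 1.85

Ordinary method of slices: FS = Σ[c'·Δl_i + (W_i cosα_i)·tanφ'] / Σ W_i sinα_i, with Δl_i = b_i / cosα_i.
Slice 1: Δl = 1.2/cos0.5° = 1.200 m; N'_1 = 29·cos0.5° = 29.0; c'Δl = 11.04; W sinα = 0.3
Slice 2: Δl = 1.7/cos6.9° = 1.712 m; N'_2 = 139·cos6.9° = 138.0; c'Δl = 15.75; W sinα = 16.7
Slice 3: Δl = 3.2/cos18.1° = 3.367 m; N'_3 = 281·cos18.1° = 267.1; c'Δl = 30.97; W sinα = 87.3
Slice 4: Δl = 2.9/cos33.1° = 3.462 m; N'_4 = 177·cos33.1° = 148.3; c'Δl = 31.85; W sinα = 96.7
Slice 5: Δl = 2.0/cos47.4° = 2.955 m; N'_5 = 45·cos47.4° = 30.5; c'Δl = 27.18; W sinα = 33.1
Σc'Δl = 116.8 kN/m; ΣN' = 612.8 kN/m; ΣW sinα = 234.0 kN/m
Resisting = 116.8 + 612.8·tan27.3° = 116.8 + 316.3 = 433.1 kN/m
FS = 433.1 / 234.0 = 1.851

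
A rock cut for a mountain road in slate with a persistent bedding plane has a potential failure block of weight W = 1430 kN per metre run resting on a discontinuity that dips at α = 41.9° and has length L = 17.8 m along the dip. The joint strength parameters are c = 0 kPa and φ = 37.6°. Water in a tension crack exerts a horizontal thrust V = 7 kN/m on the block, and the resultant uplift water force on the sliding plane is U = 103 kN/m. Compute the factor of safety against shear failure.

FS = 0.77

Resolving the block weight along and normal to the plane and applying the Mohr–Coulomb strength on the joint:
N' = W cosα − U − V sinα = 1430·cos41.9° − 103 − 7·sin41.9° = 956.7 kN/m
Driving force T = W sinα + V cosα = 1430·sin41.9° + 7·cos41.9° = 960.2 kN/m
Resisting force R = c·L + N'·tanφ = 0·17.8 + 956.7·tan37.6° = 0.0 + 736.8 = 736.8 kN/m
FS = R / T = 736.8 / 960.2 = 0.767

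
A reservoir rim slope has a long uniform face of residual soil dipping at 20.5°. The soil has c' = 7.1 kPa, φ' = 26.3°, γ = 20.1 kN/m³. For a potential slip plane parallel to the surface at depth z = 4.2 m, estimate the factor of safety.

For an infinite slope with a slip plane parallel to the surface (no pore pressure): FS = [c' + γz cos²β tanφ'] / [γz sinβ cosβ].
γz = 20.1·4.2 = 84.42 kN/m²
Numerator = 7.1 + 84.42·cos²20.5°·tan26.3° = 7.1 + 84.42·0.8774·0.4942 = 43.706 kPa
Denominator = 84.42·sin20.5°·cos20.5° = 84.42·0.3502·0.9367 = 27.692 kPa
FS = 43.706 / 27.692 = 1.578

FS = 1.58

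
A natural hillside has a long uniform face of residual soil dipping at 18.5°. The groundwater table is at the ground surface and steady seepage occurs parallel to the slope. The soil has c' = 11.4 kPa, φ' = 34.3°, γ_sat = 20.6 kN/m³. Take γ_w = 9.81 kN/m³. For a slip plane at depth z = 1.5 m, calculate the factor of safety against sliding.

With seepage parallel to the slope and the water table at the surface, the effective normal stress on the slip plane uses the buoyant unit weight γ' = γ_sat − γ_w while the driving shear stress uses γ_sat:
FS = [c' + γ' z cos²β tanφ'] / [γ_sat z sinβ cosβ]
γ' = 20.6 − 9.81 = 10.79 kN/m³
Numerator = 11.4 + 10.79·1.5·cos²18.5°·tan34.3° = 11.4 + 10.79·1.5·0.8993·0.6822 = 21.329 kPa
Denominator = 20.6·1.5·sin18.5°·cos18.5° = 20.6·1.5·0.3173·0.9483 = 9.298 kPa
FS = 21.329 / 9.298 = 2.294

FS = 2.29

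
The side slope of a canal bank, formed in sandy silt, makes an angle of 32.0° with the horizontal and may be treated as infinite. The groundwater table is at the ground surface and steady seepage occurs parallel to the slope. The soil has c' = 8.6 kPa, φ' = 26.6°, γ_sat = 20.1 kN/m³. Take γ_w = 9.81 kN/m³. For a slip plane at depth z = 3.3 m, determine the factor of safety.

FS = 0.70

With seepage parallel to the slope and the water table at the surface, the effective normal stress on the slip plane uses the buoyant unit weight γ' = γ_sat − γ_w while the driving shear stress uses γ_sat:
FS = [c' + γ' z cos²β tanφ'] / [γ_sat z sinβ cosβ]
γ' = 20.1 − 9.81 = 10.29 kN/m³
Numerator = 8.6 + 10.29·3.3·cos²32.0°·tan26.6° = 8.6 + 10.29·3.3·0.7192·0.5008 = 20.829 kPa
Denominator = 20.1·3.3·sin32.0°·cos32.0° = 20.1·3.3·0.5299·0.8480 = 29.809 kPa
FS = 20.829 / 29.809 = 0.699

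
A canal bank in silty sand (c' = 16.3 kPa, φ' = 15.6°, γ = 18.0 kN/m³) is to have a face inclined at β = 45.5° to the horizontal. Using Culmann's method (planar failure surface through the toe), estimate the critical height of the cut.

Culmann's analysis gives the critical failure plane at α_cr = (β + φ')/2 = (45.5 + 15.6)/2 = 30.6°, and the critical height
H_c = (4c'/γ) · sinβ cosφ' / [1 − cos(β − φ')]
    = (4·16.3/18.0) · sin45.5°·cos15.6° / [1 − cos(29.9°)]
    = 3.622 · 0.7133·0.9632 / [1 − 0.8669]
    = 3.622 · 0.6870 / 0.1331
    = 18.70 m

H_c = 18.70 m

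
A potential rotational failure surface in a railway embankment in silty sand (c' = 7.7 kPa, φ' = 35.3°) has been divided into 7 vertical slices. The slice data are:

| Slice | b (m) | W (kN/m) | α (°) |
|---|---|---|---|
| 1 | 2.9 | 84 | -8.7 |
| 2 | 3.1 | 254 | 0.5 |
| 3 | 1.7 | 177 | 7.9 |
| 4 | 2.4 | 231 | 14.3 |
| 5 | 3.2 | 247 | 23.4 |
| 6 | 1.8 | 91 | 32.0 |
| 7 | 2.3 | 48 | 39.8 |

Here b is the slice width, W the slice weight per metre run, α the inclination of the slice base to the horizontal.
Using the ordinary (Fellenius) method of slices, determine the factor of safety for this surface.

FS = 3.66

Ordinary method of slices: FS = Σ[c'·Δl_i + (W_i cosα_i)·tanφ'] / Σ W_i sinα_i, with Δl_i = b_i / cosα_i.
Slice 1: Δl = 2.9/cos(-8.7°) = 2.934 m; N'_1 = 84·cos(-8.7°) = 83.0; c'Δl = 22.59; W sinα = -12.7
Slice 2: Δl = 3.1/cos0.5° = 3.100 m; N'_2 = 254·cos0.5° = 254.0; c'Δl = 23.87; W sinα = 2.2
Slice 3: Δl = 1.7/cos7.9° = 1.716 m; N'_3 = 177·cos7.9° = 175.3; c'Δl = 13.22; W sinα = 24.3
Slice 4: Δl = 2.4/cos14.3° = 2.477 m; N'_4 = 231·cos14.3° = 223.8; c'Δl = 19.07; W sinα = 57.1
Slice 5: Δl = 3.2/cos23.4° = 3.487 m; N'_5 = 247·cos23.4° = 226.7; c'Δl = 26.85; W sinα = 98.1
Slice 6: Δl = 1.8/cos32.0° = 2.123 m; N'_6 = 91·cos32.0° = 77.2; c'Δl = 16.34; W sinα = 48.2
Slice 7: Δl = 2.3/cos39.8° = 2.994 m; N'_7 = 48·cos39.8° = 36.9; c'Δl = 23.05; W sinα = 30.7
Σc'Δl = 145.0 kN/m; ΣN' = 1076.9 kN/m; ΣW sinα = 247.9 kN/m
Resisting = 145.0 + 1076.9·tan35.3° = 145.0 + 762.5 = 907.5 kN/m
FS = 907.5 / 247.9 = 3.660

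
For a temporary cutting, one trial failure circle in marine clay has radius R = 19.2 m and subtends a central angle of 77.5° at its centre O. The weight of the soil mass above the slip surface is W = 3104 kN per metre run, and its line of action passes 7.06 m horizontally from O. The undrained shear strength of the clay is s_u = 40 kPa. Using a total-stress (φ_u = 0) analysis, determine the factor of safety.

FS = 0.91

Taking moments about the centre O, the resisting moment is provided by the undrained shear strength acting along the arc:
Arc length L_a = R·θ = 19.2·(77.5°·π/180) = 19.2·1.3526 = 25.97 m
M_R = s_u·L_a·R = 40·25.97·19.2 = 19945.3 kN·m/m
M_D = W·d = 3104·7.06 = 21914.2 kN·m/m
FS = M_R / M_D = 19945.3 / 21914.2 = 0.910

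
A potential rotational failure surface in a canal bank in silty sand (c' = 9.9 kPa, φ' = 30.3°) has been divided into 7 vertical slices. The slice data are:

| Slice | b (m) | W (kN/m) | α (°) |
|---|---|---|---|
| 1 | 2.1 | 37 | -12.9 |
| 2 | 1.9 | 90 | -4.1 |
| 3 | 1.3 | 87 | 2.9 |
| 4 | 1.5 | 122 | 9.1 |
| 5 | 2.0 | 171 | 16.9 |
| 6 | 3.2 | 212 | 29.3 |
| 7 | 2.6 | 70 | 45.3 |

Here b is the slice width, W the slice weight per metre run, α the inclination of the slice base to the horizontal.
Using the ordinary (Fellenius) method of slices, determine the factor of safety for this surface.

Ordinary method of slices: FS = Σ[c'·Δl_i + (W_i cosα_i)·tanφ'] / Σ W_i sinα_i, with Δl_i = b_i / cosα_i.
Slice 1: Δl = 2.1/cos(-12.9°) = 2.154 m; N'_1 = 37·cos(-12.9°) = 36.1; c'Δl = 21.33; W sinα = -8.3
Slice 2: Δl = 1.9/cos(-4.1°) = 1.905 m; N'_2 = 90·cos(-4.1°) = 89.8; c'Δl = 18.86; W sinα = -6.4
Slice 3: Δl = 1.3/cos2.9° = 1.302 m; N'_3 = 87·cos2.9° = 86.9; c'Δl = 12.89; W sinα = 4.4
Slice 4: Δl = 1.5/cos9.1° = 1.519 m; N'_4 = 122·cos9.1° = 120.5; c'Δl = 15.04; W sinα = 19.3
Slice 5: Δl = 2.0/cos16.9° = 2.090 m; N'_5 = 171·cos16.9° = 163.6; c'Δl = 20.69; W sinα = 49.7
Slice 6: Δl = 3.2/cos29.3° = 3.669 m; N'_6 = 212·cos29.3° = 184.9; c'Δl = 36.33; W sinα = 103.7
Slice 7: Δl = 2.6/cos45.3° = 3.696 m; N'_7 = 70·cos45.3° = 49.2; c'Δl = 36.59; W sinα = 49.8
Σc'Δl = 161.7 kN/m; ΣN' = 730.9 kN/m; ΣW sinα = 212.2 kN/m
Resisting = 161.7 + 730.9·tan30.3° = 161.7 + 427.1 = 588.8 kN/m
FS = 588.8 / 212.2 = 2.775

FS = 2.77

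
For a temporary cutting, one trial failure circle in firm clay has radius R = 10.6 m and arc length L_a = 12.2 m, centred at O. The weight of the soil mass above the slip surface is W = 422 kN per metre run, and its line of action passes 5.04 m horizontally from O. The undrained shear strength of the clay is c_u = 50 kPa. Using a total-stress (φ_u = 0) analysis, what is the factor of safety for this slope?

FS = 3.04

Taking moments about the centre O, the resisting moment is provided by the undrained shear strength acting along the arc:
M_R = c_u·L_a·R = 50·12.20·10.6 = 6466.0 kN·m/m
M_D = W·d = 422·5.04 = 2126.9 kN·m/m
FS = M_R / M_D = 6466.0 / 2126.9 = 3.040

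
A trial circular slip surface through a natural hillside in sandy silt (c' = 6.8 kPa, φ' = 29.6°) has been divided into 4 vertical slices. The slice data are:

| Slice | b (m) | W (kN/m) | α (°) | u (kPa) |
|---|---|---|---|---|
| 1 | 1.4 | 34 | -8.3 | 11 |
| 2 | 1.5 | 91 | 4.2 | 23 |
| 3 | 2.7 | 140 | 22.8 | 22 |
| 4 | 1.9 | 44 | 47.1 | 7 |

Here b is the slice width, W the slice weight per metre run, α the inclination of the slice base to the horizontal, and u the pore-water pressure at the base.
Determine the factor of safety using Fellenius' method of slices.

FS = 1.63

Ordinary method of slices: FS = Σ[c'·Δl_i + (W_i cosα_i − u_i·Δl_i)·tanφ'] / Σ W_i sinα_i, with Δl_i = b_i / cosα_i.
Slice 1: Δl = 1.4/cos(-8.3°) = 1.415 m; N'_1 = 34·cos(-8.3°) − 11·1.415 = 18.1; c'Δl = 9.62; W sinα = -4.9
Slice 2: Δl = 1.5/cos4.2° = 1.504 m; N'_2 = 91·cos4.2° − 23·1.504 = 56.2; c'Δl = 10.23; W sinα = 6.7
Slice 3: Δl = 2.7/cos22.8° = 2.929 m; N'_3 = 140·cos22.8° − 22·2.929 = 64.6; c'Δl = 19.92; W sinα = 54.3
Slice 4: Δl = 1.9/cos47.1° = 2.791 m; N'_4 = 44·cos47.1° − 7·2.791 = 10.4; c'Δl = 18.98; W sinα = 32.2
Σc'Δl = 58.7 kN/m; ΣN' = 149.3 kN/m; ΣW sinα = 88.2 kN/m
Resisting = 58.7 + 149.3·tan29.6° = 58.7 + 84.8 = 143.5 kN/m
FS = 143.5 / 88.2 = 1.627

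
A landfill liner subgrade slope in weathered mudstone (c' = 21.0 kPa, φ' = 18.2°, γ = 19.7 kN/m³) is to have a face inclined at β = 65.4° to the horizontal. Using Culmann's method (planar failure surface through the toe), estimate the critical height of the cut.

Culmann's analysis gives the critical failure plane at α_cr = (β + φ')/2 = (65.4 + 18.2)/2 = 41.8°, and the critical height
H_c = (4c'/γ) · sinβ cosφ' / [1 − cos(β − φ')]
    = (4·21.0/19.7) · sin65.4°·cos18.2° / [1 − cos(47.2°)]
    = 4.264 · 0.9092·0.9500 / [1 − 0.6794]
    = 4.264 · 0.8637 / 0.3206
    = 11.49 m

H_c = 11.49 m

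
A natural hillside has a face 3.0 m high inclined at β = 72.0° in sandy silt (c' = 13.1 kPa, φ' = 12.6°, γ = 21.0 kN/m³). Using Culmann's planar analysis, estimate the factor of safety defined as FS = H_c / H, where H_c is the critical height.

FS = 1.57

H_c = (4c'/γ) · sinβ cosφ' / [1 − cos(β − φ')]
    = (4·13.1/21.0) · sin72.0°·cos12.6° / [1 − cos59.4°]
    = 2.495 · 0.9282 / 0.4910 = 4.72 m
FS = H_c / H = 4.72 / 3.0 = 1.572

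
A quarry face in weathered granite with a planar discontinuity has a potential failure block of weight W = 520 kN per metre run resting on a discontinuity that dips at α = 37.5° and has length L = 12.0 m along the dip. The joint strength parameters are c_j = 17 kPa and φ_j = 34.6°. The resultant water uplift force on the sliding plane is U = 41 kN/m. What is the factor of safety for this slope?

Resolving the block weight along and normal to the plane and applying the Mohr–Coulomb strength on the joint:
N' = W cosα − U = 520·cos37.5° − 41 = 371.5 kN/m
Driving force T = W sinα = 520·sin37.5° = 316.6 kN/m
Resisting force R = c_j·L + N'·tanφ_j = 17·12.0 + 371.5·tan34.6° = 204.0 + 256.3 = 460.3 kN/m
FS = R / T = 460.3 / 316.6 = 1.454

FS = 1.45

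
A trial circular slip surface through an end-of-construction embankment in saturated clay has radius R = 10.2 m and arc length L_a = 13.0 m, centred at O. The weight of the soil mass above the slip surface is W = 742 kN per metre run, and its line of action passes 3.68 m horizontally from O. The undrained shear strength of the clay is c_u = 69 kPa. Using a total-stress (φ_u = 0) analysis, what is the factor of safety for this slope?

Taking moments about the centre O, the resisting moment is provided by the undrained shear strength acting along the arc:
M_R = c_u·L_a·R = 69·13.00·10.2 = 9149.4 kN·m/m
M_D = W·d = 742·3.68 = 2730.6 kN·m/m
FS = M_R / M_D = 9149.4 / 2730.6 = 3.351

FS = 3.35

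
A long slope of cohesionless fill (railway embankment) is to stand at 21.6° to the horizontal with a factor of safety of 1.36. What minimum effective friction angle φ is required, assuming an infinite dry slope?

φ = 28.3°

FS = tanφ/tanβ ⇒ tanφ = FS · tanβ = 1.36 · tan21.6° = 0.5385
φ = arctan(0.5385) = 28.30°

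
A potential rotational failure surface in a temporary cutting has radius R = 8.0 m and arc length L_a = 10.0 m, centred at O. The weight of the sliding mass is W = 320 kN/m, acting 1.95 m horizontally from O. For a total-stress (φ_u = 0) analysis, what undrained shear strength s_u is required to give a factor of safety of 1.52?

s_u = 11.9 kPa

FS = s_u·L_a·R / (W·d), so s_u = FS·W·d / (L_a·R).
s_u = 1.52·320·1.95 / (10.00·8.0) = 948.5 / 80.00 = 11.86 kPa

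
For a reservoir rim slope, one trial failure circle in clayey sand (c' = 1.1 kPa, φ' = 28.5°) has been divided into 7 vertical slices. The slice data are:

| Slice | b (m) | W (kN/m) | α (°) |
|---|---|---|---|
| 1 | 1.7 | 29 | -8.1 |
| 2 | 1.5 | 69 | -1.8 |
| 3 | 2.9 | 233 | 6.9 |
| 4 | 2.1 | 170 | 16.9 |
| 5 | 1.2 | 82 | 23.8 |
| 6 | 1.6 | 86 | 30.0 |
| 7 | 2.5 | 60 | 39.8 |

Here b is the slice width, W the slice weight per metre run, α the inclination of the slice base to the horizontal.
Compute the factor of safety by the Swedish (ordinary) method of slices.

FS = 2.10

Ordinary method of slices: FS = Σ[c'·Δl_i + (W_i cosα_i)·tanφ'] / Σ W_i sinα_i, with Δl_i = b_i / cosα_i.
Slice 1: Δl = 1.7/cos(-8.1°) = 1.717 m; N'_1 = 29·cos(-8.1°) = 28.7; c'Δl = 1.89; W sinα = -4.1
Slice 2: Δl = 1.5/cos(-1.8°) = 1.501 m; N'_2 = 69·cos(-1.8°) = 69.0; c'Δl = 1.65; W sinα = -2.2
Slice 3: Δl = 2.9/cos6.9° = 2.921 m; N'_3 = 233·cos6.9° = 231.3; c'Δl = 3.21; W sinα = 28.0
Slice 4: Δl = 2.1/cos16.9° = 2.195 m; N'_4 = 170·cos16.9° = 162.7; c'Δl = 2.41; W sinα = 49.4
Slice 5: Δl = 1.2/cos23.8° = 1.312 m; N'_5 = 82·cos23.8° = 75.0; c'Δl = 1.44; W sinα = 33.1
Slice 6: Δl = 1.6/cos30.0° = 1.848 m; N'_6 = 86·cos30.0° = 74.5; c'Δl = 2.03; W sinα = 43.0
Slice 7: Δl = 2.5/cos39.8° = 3.254 m; N'_7 = 60·cos39.8° = 46.1; c'Δl = 3.58; W sinα = 38.4
Σc'Δl = 16.2 kN/m; ΣN' = 687.2 kN/m; ΣW sinα = 185.7 kN/m
Resisting = 16.2 + 687.2·tan28.5° = 16.2 + 373.1 = 389.4 kN/m
FS = 389.4 / 185.7 = 2.097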